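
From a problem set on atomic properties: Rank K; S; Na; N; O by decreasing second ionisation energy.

The second ionization energy removes an electron from the +1 ion. For each element: K⁺ is the bare [Ar] core; S⁺ still has 5 valence electrons; Na⁺ is the bare [Ne] core; N⁺ still has 4 valence electrons; O⁺ still has 5 valence electrons.
Usually core removal costs more than valence removal, but here the competition is close: a tightly held n=2 valence electron can cost more to remove than an n=3 core electron, so the actual values have to decide it.
Valence configurations: S⁺ [Ne]3s²3p³, N⁺ [He]2s²2p², O⁺ [He]2s²2p³.
Tabulated IE_2 (kJ/mol): K 3052, S 2252, Na 4562, N 2856, O 3388.
Hence IE_2: S < N < K < O < Na.

Na, O, K, N, S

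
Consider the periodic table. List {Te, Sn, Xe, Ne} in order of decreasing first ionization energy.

Ne > Xe > Te > Sn

Ne is in period 2, group 18; Sn is in period 5, group 14; Te is in period 5, group 16; Xe is in period 5, group 18.
Removing the outermost electron gets harder across a period and easier down a group.
These span different periods and groups, so the two trends combine.
Te > Sn: both are in period 5; the period trend gives Te the larger value.
Xe > Te: Xe lies to the right of Te in period 5, so the across-period effect alone puts Xe higher.
Ne > Xe: they share group 18; the group trend gives Ne the larger value.
Tabulated first ionization energy (kJ/mol): Ne 2081, Sn 709, Te 869, Xe 1170.
So from highest to lowest: Ne > Xe > Te > Sn.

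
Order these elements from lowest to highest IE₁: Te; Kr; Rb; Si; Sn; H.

Rb, Sn, Si, Te, H, Kr

H is in period 1, group 1; Si is in period 3, group 14; Kr is in period 4, group 18; Rb is in period 5, group 1; Sn is in period 5, group 14; Te is in period 5, group 16.
First ionization energy rises across a period (greater Z_eff holds electrons more tightly) and falls down a group (valence electrons are farther from the nucleus).
These span different periods and groups, so the two trends combine.
Sn > Rb: both are in period 5; the period trend gives Sn the larger value.
Si > Sn: they share group 14; the group trend gives Si the larger value.
Te > Si: the two effects oppose for this pair; the across-period effect wins (869 vs 786 kJ/mol).
H > Te: the two effects oppose for this pair; the down-group effect wins (1312 vs 869 kJ/mol).
Kr > H: the two effects oppose for this pair; the across-period effect wins (1351 vs 1312 kJ/mol).
Tabulated first ionization energy (kJ/mol): H 1312, Si 786, Kr 1351, Rb 403, Sn 709, Te 869.
So from lowest to highest: Rb < Sn < Si < Te < H < Kr.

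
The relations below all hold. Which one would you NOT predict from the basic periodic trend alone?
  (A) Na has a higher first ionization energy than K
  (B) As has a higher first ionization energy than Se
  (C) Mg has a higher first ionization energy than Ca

The general trend: first ionization energy increases across a period and decreases down a group.
(A) Na (period 3, group 1) vs K (period 4, group 1): the stated order agrees with the simple trend.
(B) As (period 4, group 15) vs Se (period 4, group 16): the stated order contradicts the simple trend.
(C) Mg (period 3, group 2) vs Ca (period 4, group 2): the stated order agrees with the simple trend.
The exception is (B): Se (4p⁴) ionizes more easily than half-filled As (4p³).

(B)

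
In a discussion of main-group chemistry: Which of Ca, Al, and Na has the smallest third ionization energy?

After 2 electrons have been removed, what remains? Ca²⁺ is the bare [Ar] core; Al²⁺ still has 1 valence electron; Na²⁺ is already 1 electron into the core.
Pulling an electron out of a noble-gas core costs far more than removing a remaining valence electron, so Ca and Na sit at the high end of IE_3.
Tabulated IE_3 (kJ/mol): Ca 4912, Al 2745, Na 6910.
Overall IE_3 order: Al < Ca < Na.

Al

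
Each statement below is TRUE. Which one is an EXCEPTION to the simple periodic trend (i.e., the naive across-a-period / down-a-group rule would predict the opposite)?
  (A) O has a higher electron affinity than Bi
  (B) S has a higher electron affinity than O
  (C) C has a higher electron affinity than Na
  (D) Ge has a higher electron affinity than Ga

(B)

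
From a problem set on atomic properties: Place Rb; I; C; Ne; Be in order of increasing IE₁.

Rb < Be < I < C < Ne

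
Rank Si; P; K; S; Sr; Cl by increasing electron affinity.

Sr < K < P < Si < S < Cl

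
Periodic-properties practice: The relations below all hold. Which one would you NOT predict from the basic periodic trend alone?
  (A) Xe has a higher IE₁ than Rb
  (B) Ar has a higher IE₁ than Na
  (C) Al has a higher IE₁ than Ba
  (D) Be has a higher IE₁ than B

The general trend: IE₁ increases across a period and decreases down a group.
(A) Xe (period 5, group 18) vs Rb (period 5, group 1): the stated order agrees with the simple trend.
(B) Ar (period 3, group 18) vs Na (period 3, group 1): the stated order agrees with the simple trend.
(C) Al (period 3, group 13) vs Ba (period 6, group 2): the stated order agrees with the simple trend.
(D) Be (period 2, group 2) vs B (period 2, group 13): the stated order contradicts the simple trend.
The exception is (D): removing B's lone 2p electron is easier than breaking Be's filled 2s².

(D)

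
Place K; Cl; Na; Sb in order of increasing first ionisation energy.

K < Na < Sb < Cl

Na is in period 3, group 1; Cl is in period 3, group 17; K is in period 4, group 1; Sb is in period 5, group 15.
Removing the outermost electron gets harder across a period and easier down a group.
Neither a single period nor a single group — weigh both effects.
Na > K: Na sits above K in group 1, so the down-group effect alone puts Na higher.
Sb > Na: period and group pull opposite ways; the across-period shift dominates (831 vs 496 kJ/mol).
Cl > Sb: relative to Sb, both the across-period and down-group shifts push Cl's first ionization energy up.
For reference (kJ/mol): Na 496, Cl 1251, K 419, Sb 831.
So from lowest to highest: K < Na < Sb < Cl.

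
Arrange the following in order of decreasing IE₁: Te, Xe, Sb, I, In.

Removing the outermost electron gets harder across a period and easier down a group.
All lie in period 5, so first ionization energy increases left to right.
So from highest to lowest: Xe > I > Te > Sb > In.

Xe > I > Te > Sb > In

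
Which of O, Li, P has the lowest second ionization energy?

P

After 1 electron has been removed, what remains? O⁺ still has 5 valence electrons; Li⁺ is the bare [He] core; P⁺ still has 4 valence electrons.
Breaking into a closed-shell core is much more expensive than removing a leftover valence electron — Li has the largest IE_2 here.
Valence configurations: O⁺ [He]2s²2p³, P⁺ [Ne]3s²3p².
The numbers (kJ/mol): O 3388, Li 7298, P 1907.
Overall IE_2 order: P < O < Li.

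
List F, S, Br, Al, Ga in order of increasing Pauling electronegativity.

Al < Ga < S < Br < F

F is in period 2, group 17; Al is in period 3, group 13; S is in period 3, group 16; Ga is in period 4, group 13; Br is in period 4, group 17.
Electronegativity increases across a period and decreases down a group, tracking effective nuclear charge and atomic size.
Neither a single period nor a single group — weigh both effects.
Ga > Al: this pair runs against the simple trend — see the exception note.
S > Ga: both effects reinforce here, so S is clearly the higher of the two.
Br > S: the two effects oppose for this pair; the across-period effect wins (2.96 vs 2.58).
F > Br: F sits above Br in group 17, so the down-group effect alone puts F higher.
Note the exception: Ga has a higher electronegativity than Al, contrary to the simple trend — poor shielding by filled d (and f) subshells raises the heavier element's effective nuclear charge more than the simple down-group trend predicts.
For reference (Pauling): F 3.98, Al 1.61, S 2.58, Ga 1.81, Br 2.96.
So from lowest to highest: Al < Ga < S < Br < F.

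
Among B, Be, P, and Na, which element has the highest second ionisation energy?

Na

The second ionization energy removes an electron from the +1 ion. For each element: B⁺ still has 2 valence electrons; Be⁺ still has 1 valence electron; P⁺ still has 4 valence electrons; Na⁺ is the bare [Ne] core.
Core electrons are held far more tightly than valence electrons, so Na tops the IE_2 order.
Valence configurations: B⁺ [He]2s², Be⁺ [He]2s¹, P⁺ [Ne]3s²3p².
Approximate IE_2 values (kJ/mol): B 2427, Be 1757, P 1907, Na 4562.
Overall IE_2 order: Be < P < B < Na.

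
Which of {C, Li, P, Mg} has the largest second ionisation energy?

Consider each +1 ion: C⁺ still has 3 valence electrons; Li⁺ is the bare [He] core; P⁺ still has 4 valence electrons; Mg⁺ still has 1 valence electron.
Pulling an electron out of a noble-gas core costs far more than removing a remaining valence electron, so Li sits at the high end of IE_2.
Valence configurations: C⁺ [He]2s²2p¹, P⁺ [Ne]3s²3p², Mg⁺ [Ne]3s¹.
Tabulated IE_2 (kJ/mol): C 2353, Li 7298, P 1907, Mg 1451.
Putting it together, IE_2: Mg < P < C < Li.

Li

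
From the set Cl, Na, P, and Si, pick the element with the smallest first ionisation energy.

Na

Na is in period 3, group 1; Si is in period 3, group 14; P is in period 3, group 15; Cl is in period 3, group 17.
First ionization energy rises across a period (greater Z_eff holds electrons more tightly) and falls down a group (valence electrons are farther from the nucleus).
All lie in period 3, so first ionization energy increases left to right.
The smallest first ionisation energy among these belongs to Na.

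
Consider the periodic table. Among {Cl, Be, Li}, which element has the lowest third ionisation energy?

The third ionization energy removes an electron from the +2 ion. For each element: Cl²⁺ still has 5 valence electrons; Be²⁺ is the bare [He] core; Li²⁺ is already 1 electron into the core.
Pulling an electron out of a noble-gas core costs far more than removing a remaining valence electron, so Li and Be sit at the high end of IE_3.
Approximate IE_3 values (kJ/mol): Cl 3822, Be 14849, Li 11815.
Hence IE_3: Cl < Li < Be.

Cl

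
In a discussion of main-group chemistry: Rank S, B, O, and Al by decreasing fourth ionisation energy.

B, Al, O, S

The fourth ionization energy removes an electron from the +3 ion. For each element: S³⁺ still has 3 valence electrons; B³⁺ is the bare [He] core; O³⁺ still has 3 valence electrons; Al³⁺ is the bare [Ne] core.
Pulling an electron out of a noble-gas core costs far more than removing a remaining valence electron, so Al and B sit at the high end of IE_4.
Valence configurations: S³⁺ [Ne]3s²3p¹, O³⁺ [He]2s²2p¹.
Tabulated IE_4 (kJ/mol): S 4556, B 25026, O 7469, Al 11577.
Hence IE_4: S < O < Al < B.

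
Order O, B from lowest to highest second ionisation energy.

B < O

The second ionization energy removes an electron from the +1 ion. For each element: O⁺ still has 5 valence electrons; B⁺ still has 2 valence electrons.
All are still removing valence electrons, so compare the +1 ions as you would atoms: IE_2 generally rises across a period (higher Z_eff) and falls down a group (larger shell), subject to the usual subshell exceptions.
Valence configurations: O⁺ [He]2s²2p³, B⁺ [He]2s².
The numbers (kJ/mol): O 3388, B 2427.
So the second ionization energies run B < O.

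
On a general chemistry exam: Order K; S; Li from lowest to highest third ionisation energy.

S, K, Li

Consider each +2 ion: K²⁺ is already 1 electron into the core; S²⁺ still has 4 valence electrons; Li²⁺ is already 1 electron into the core.
Breaking into a closed-shell core is much more expensive than removing a leftover valence electron — K and Li have the largest IE_3 here.
Approximate IE_3 values (kJ/mol): K 4420, S 3357, Li 11815.
Putting it together, IE_3: S < K < Li.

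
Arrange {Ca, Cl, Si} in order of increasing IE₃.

Si < Cl < Ca

IE_3 is the cost of taking one more electron from the +2 cation: Ca²⁺ is the bare [Ar] core; Cl²⁺ still has 5 valence electrons; Si²⁺ still has 2 valence electrons.
Core electrons are held far more tightly than valence electrons, so Ca tops the IE_3 order.
Valence configurations: Cl²⁺ [Ne]3s²3p³, Si²⁺ [Ne]3s².
Approximate IE_3 values (kJ/mol): Ca 4912, Cl 3822, Si 3232.
Overall IE_3 order: Si < Cl < Ca.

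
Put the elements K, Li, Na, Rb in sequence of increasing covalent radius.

Atomic radius shrinks across a period as nuclear charge pulls the same shell inward, and grows down a group as new shells are added.
All are in group 1, so atomic radius increases down the group.
So from smallest to largest: Li < Na < K < Rb.

Li < Na < K < Rb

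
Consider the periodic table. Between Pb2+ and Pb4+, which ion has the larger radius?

Pb2+

Both ions have Z = 82 protons, but Pb4+ has lost more electrons, so its remaining electrons feel a larger effective nuclear charge per electron and are pulled in more tightly.
Higher positive charge → smaller ion, so Pb2+ > Pb4+.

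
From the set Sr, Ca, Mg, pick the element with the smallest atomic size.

Mg

Mg is in period 3, group 2; Ca is in period 4, group 2; Sr is in period 5, group 2.
Moving right in a period, electrons are added to the same shell under a stronger nuclear pull, so atoms get smaller; moving down, a new shell is opened and atoms get larger.
All are in group 2, so atomic radius increases down the group.
The smallest atomic size among these belongs to Mg.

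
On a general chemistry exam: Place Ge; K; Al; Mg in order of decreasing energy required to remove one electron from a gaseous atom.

Mg is in period 3, group 2; Al is in period 3, group 13; K is in period 4, group 1; Ge is in period 4, group 14.
Removing the outermost electron gets harder across a period and easier down a group.
These span different periods and groups, so the two trends combine.
Al > K: both effects reinforce here, so Al is clearly the higher of the two.
Mg > Al: this pair runs against the simple trend — see the exception note.
Ge > Mg: the two effects oppose for this pair; the across-period effect wins (762 vs 738 kJ/mol).
Note the exception: Mg has a higher first ionization energy than Al, contrary to the simple trend — Al's single 3p electron is easier to remove than one from Mg's filled 3s².
Tabulated first ionization energy (kJ/mol): Mg 738, Al 578, K 419, Ge 762.
So from highest to lowest: Ge > Mg > Al > K.

Ge, Mg, Al, K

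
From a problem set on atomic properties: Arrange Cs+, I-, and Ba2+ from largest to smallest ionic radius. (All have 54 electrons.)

I- > Cs+ > Ba2+

All of these have 54 electrons, so size is governed by nuclear charge alone: the more protons, the stronger the pull on the same electron cloud, and the smaller the ion.
Nuclear charges: Ba2+ (Z=56), Cs+ (Z=55), I- (Z=53).
Largest to smallest: I- > Cs+ > Ba2+.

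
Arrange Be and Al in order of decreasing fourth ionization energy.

Be > Al

Consider each +3 ion: Be³⁺ is already 1 electron into the core; Al³⁺ is the bare [Ne] core.
All of these are removing an electron from a noble-gas core or deeper; the smaller core (lower principal quantum number) is held far more tightly, and within a period the higher nuclear charge binds the same core more tightly.
Approximate IE_4 values (kJ/mol): Be 21007, Al 11577.
Overall IE_4 order: Al < Be.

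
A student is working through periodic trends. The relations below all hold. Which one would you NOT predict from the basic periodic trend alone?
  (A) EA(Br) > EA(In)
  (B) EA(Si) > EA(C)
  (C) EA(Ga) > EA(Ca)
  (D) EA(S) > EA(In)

(B)

The general trend: electron affinity increases across a period and decreases down a group.
(A) Br (period 4, group 17) vs In (period 5, group 13): the stated order agrees with the simple trend.
(B) Si (period 3, group 14) vs C (period 2, group 14): the stated order contradicts the simple trend.
(C) Ga (period 4, group 13) vs Ca (period 4, group 2): the stated order agrees with the simple trend.
(D) S (period 3, group 16) vs In (period 5, group 13): the stated order agrees with the simple trend.
The exception is (B): Si's larger, more diffuse 3p orbitals accept an added electron slightly more readily than C's compact 2p.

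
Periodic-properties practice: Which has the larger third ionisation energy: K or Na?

Na

After 2 electrons have been removed, what remains? K²⁺ is already 1 electron into the core; Na²⁺ is already 1 electron into the core.
All of these are removing an electron from a noble-gas core or deeper; the smaller core (lower principal quantum number) is held far more tightly, and within a period the higher nuclear charge binds the same core more tightly.
Tabulated IE_3 (kJ/mol): K 4420, Na 6910.
Overall IE_3 order: K < Na.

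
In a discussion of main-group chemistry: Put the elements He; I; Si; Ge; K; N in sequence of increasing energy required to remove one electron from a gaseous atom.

K < Ge < Si < I < N < He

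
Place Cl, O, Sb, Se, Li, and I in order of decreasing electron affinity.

Cl, I, Se, O, Sb, Li

Li is in period 2, group 1; O is in period 2, group 16; Cl is in period 3, group 17; Se is in period 4, group 16; Sb is in period 5, group 15; I is in period 5, group 17.
Adding an electron releases more energy for atoms nearer the top right (short of the noble gases).
Here both period and group differ, so the two effects have to be weighed against each other.
Sb > Li: the two effects oppose for this pair; the across-period effect wins (103 vs 60 kJ/mol).
O > Sb: relative to Sb, both the across-period and down-group shifts push O's electron affinity up.
Se > O: this pair runs against the simple trend — see the exception note.
I > Se: period and group pull opposite ways; the across-period shift dominates (295 vs 195 kJ/mol).
Cl > I: Cl sits above I in group 17, so the down-group effect alone puts Cl higher.
Note the exception: Se has a higher electron affinity than O, contrary to the simple trend — O's compact 2p subshell gives strong electron–electron repulsion on the added electron.
For reference (kJ/mol): Li 60, O 141, Cl 349, Se 195, Sb 103, I 295.
So from highest to lowest: Cl > I > Se > O > Sb > Li.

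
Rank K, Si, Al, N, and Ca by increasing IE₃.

Al < Si < K < N < Ca

After 2 electrons have been removed, what remains? K²⁺ is already 1 electron into the core; Si²⁺ still has 2 valence electrons; Al²⁺ still has 1 valence electron; N²⁺ still has 3 valence electrons; Ca²⁺ is the bare [Ar] core.
Usually core removal costs more than valence removal, but here the competition is close: a tightly held n=2 valence electron can cost more to remove than an n=3 core electron, so the actual values have to decide it.
Valence configurations: Si²⁺ [Ne]3s², Al²⁺ [Ne]3s¹, N²⁺ [He]2s²2p¹.
Tabulated IE_3 (kJ/mol): K 4420, Si 3232, Al 2745, N 4578, Ca 4912.
Overall IE_3 order: Al < Si < K < N < Ca.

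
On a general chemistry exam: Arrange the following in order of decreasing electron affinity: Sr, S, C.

S > C > Sr

Adding an electron releases more energy for atoms nearer the top right (short of the noble gases).
Here both period and group differ, so the two effects have to be weighed against each other.
C > Sr: both effects reinforce here, so C is clearly the higher of the two.
S > C: period and group pull opposite ways; the across-period shift dominates (200 vs 122 kJ/mol).
Tabulated electron affinity (kJ/mol): C 122, S 200, Sr 5.
So from highest to lowest: S > C > Sr.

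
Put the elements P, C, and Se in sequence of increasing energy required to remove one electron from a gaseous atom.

C is in period 2, group 14; P is in period 3, group 15; Se is in period 4, group 16.
Removing the outermost electron gets harder across a period and easier down a group.
A diagonal step moves right (one effect) and down (the opposite effect) at once.
P > Se: period and group pull opposite ways; the down-group shift dominates (1012 vs 941 kJ/mol).
C > P: period and group pull opposite ways; the down-group shift dominates (1086 vs 1012 kJ/mol).
Approximate values (kJ/mol): C 1086, P 1012, Se 941.
So from lowest to highest: Se < P < C.

Se < P < C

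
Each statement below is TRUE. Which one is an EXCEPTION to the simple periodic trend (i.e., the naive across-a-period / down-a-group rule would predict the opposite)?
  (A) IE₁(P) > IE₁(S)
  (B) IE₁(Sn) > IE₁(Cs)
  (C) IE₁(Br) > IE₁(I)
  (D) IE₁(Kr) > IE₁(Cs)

The general trend: first ionisation energy increases across a period and decreases down a group.
(A) P (period 3, group 15) vs S (period 3, group 16): the stated order contradicts the simple trend.
(B) Sn (period 5, group 14) vs Cs (period 6, group 1): the stated order agrees with the simple trend.
(C) Br (period 4, group 17) vs I (period 5, group 17): the stated order agrees with the simple trend.
(D) Kr (period 4, group 18) vs Cs (period 6, group 1): the stated order agrees with the simple trend.
The exception is (A): S (3p⁴) ionizes more easily than half-filled P (3p³) because the paired 3p electron in S is pushed out by e⁻–e⁻ repulsion.

(A)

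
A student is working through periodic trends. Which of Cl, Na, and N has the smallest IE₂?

Cl

After 1 electron has been removed, what remains? Cl⁺ still has 6 valence electrons; Na⁺ is the bare [Ne] core; N⁺ still has 4 valence electrons.
Core electrons are held far more tightly than valence electrons, so Na tops the IE_2 order.
Valence configurations: Cl⁺ [Ne]3s²3p⁴, N⁺ [He]2s²2p².
Approximate IE_2 values (kJ/mol): Cl 2298, Na 4562, N 2856.
Hence IE_2: Cl < N < Na.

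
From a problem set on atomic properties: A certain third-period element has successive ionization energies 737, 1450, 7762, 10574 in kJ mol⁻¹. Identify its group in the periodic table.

Group 2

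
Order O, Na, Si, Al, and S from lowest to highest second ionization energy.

Si, Al, S, O, Na

Consider each +1 ion: O⁺ still has 5 valence electrons; Na⁺ is the bare [Ne] core; Si⁺ still has 3 valence electrons; Al⁺ still has 2 valence electrons; S⁺ still has 5 valence electrons.
Breaking into a closed-shell core is much more expensive than removing a leftover valence electron — Na has the largest IE_2 here.
Valence configurations: O⁺ [He]2s²2p³, Si⁺ [Ne]3s²3p¹, Al⁺ [Ne]3s², S⁺ [Ne]3s²3p³.
Si⁺ loses a lone 3p electron whereas Al⁺ must break into a filled 3s² pair, so IE_2(Al) > IE_2(Si) even though Si has the higher nuclear charge.
Tabulated IE_2 (kJ/mol): O 3388, Na 4562, Si 1577, Al 1817, S 2252.
Putting it together, IE_2: Si < Al < S < O < Na.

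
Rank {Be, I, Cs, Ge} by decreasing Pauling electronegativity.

I > Ge > Be > Cs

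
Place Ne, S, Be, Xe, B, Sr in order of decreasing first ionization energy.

Ne > Xe > S > Be > B > Sr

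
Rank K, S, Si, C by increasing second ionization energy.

After 1 electron has been removed, what remains? K⁺ is the bare [Ar] core; S⁺ still has 5 valence electrons; Si⁺ still has 3 valence electrons; C⁺ still has 3 valence electrons.
Breaking into a closed-shell core is much more expensive than removing a leftover valence electron — K has the largest IE_2 here.
Valence configurations: S⁺ [Ne]3s²3p³, Si⁺ [Ne]3s²3p¹, C⁺ [He]2s²2p¹.
Tabulated IE_2 (kJ/mol): K 3052, S 2252, Si 1577, C 2353.
So the second ionization energies run Si < S < C < K.

Si < S < C < K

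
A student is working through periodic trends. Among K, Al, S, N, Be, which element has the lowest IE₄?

S

Consider each +3 ion: K³⁺ is already 2 electrons into the core; Al³⁺ is the bare [Ne] core; S³⁺ still has 3 valence electrons; N³⁺ still has 2 valence electrons; Be³⁺ is already 1 electron into the core.
Usually core removal costs more than valence removal, but here the competition is close: a tightly held n=2 valence electron can cost more to remove than an n=3 core electron, so the actual values have to decide it.
Valence configurations: S³⁺ [Ne]3s²3p¹, N³⁺ [He]2s².
Tabulated IE_4 (kJ/mol): K 5877, Al 11577, S 4556, N 7475, Be 21007.
Putting it together, IE_4: S < K < N < Al < Be.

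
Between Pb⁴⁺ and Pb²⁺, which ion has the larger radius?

Pb²⁺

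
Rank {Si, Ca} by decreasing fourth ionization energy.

Ca > Si

Consider each +3 ion: Si³⁺ still has 1 valence electron; Ca³⁺ is already 1 electron into the core.
Core electrons are held far more tightly than valence electrons, so Ca tops the IE_4 order.
The numbers (kJ/mol): Si 4356, Ca 6491.
Putting it together, IE_4: Si < Ca.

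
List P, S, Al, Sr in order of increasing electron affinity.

Sr, Al, P, S

Al is in period 3, group 13; P is in period 3, group 15; S is in period 3, group 16; Sr is in period 5, group 2.
Electron affinity generally becomes more exothermic across a period toward the halogens and less exothermic down a group.
Neither a single period nor a single group — weigh both effects.
Al > Sr: relative to Sr, both the across-period and down-group shifts push Al's electron affinity up.
P > Al: both are in period 3; the period trend gives P the larger value.
S > P: S lies to the right of P in period 3, so the across-period effect alone puts S higher.
For reference (kJ/mol): Al 42, P 72, S 200, Sr 5.
So from lowest to highest: Sr < Al < P < S.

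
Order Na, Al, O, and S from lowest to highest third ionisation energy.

Al, S, O, Na

IE_3 is the cost of taking one more electron from the +2 cation: Na²⁺ is already 1 electron into the core; Al²⁺ still has 1 valence electron; O²⁺ still has 4 valence electrons; S²⁺ still has 4 valence electrons.
Breaking into a closed-shell core is much more expensive than removing a leftover valence electron — Na has the largest IE_3 here.
Valence configurations: Al²⁺ [Ne]3s¹, O²⁺ [He]2s²2p², S²⁺ [Ne]3s²3p².
Approximate IE_3 values (kJ/mol): Na 6910, Al 2745, O 5300, S 3357.
Hence IE_3: Al < S < O < Na.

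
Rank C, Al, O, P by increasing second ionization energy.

Al < P < C < O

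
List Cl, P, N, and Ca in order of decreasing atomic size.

Ca, P, Cl, N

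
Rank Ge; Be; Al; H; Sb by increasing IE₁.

Al < Ge < Sb < Be < H

H is in period 1, group 1; Be is in period 2, group 2; Al is in period 3, group 13; Ge is in period 4, group 14; Sb is in period 5, group 15.
Removing the outermost electron gets harder across a period and easier down a group.
These sit on a diagonal, where the across-period and down-group effects partly cancel.
Ge > Al: period and group pull opposite ways; the across-period shift dominates (762 vs 578 kJ/mol).
Sb > Ge: the two effects oppose for this pair; the across-period effect wins (831 vs 762 kJ/mol).
Be > Sb: the two effects oppose for this pair; the down-group effect wins (900 vs 831 kJ/mol).
H > Be: period and group pull opposite ways; the down-group shift dominates (1312 vs 900 kJ/mol).
Approximate values (kJ/mol): H 1312, Be 900, Al 578, Ge 762, Sb 831.
So from lowest to highest: Al < Ge < Sb < Be < H.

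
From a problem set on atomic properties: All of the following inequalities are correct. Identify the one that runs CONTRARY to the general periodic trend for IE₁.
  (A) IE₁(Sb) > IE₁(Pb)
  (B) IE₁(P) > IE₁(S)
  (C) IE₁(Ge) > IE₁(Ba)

The general trend: IE₁ increases across a period and decreases down a group.
(A) Sb (period 5, group 15) vs Pb (period 6, group 14): the stated order agrees with the simple trend.
(B) P (period 3, group 15) vs S (period 3, group 16): the stated order contradicts the simple trend.
(C) Ge (period 4, group 14) vs Ba (period 6, group 2): the stated order agrees with the simple trend.
The exception is (B): S (3p⁴) ionizes more easily than half-filled P (3p³) because the paired 3p electron in S is pushed out by e⁻–e⁻ repulsion.

(B)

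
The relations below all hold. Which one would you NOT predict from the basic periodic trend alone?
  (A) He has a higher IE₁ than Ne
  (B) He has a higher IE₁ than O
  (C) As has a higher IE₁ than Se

(C)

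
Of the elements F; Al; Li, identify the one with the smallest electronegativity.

Li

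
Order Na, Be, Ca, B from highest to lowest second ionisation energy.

After 1 electron has been removed, what remains? Na⁺ is the bare [Ne] core; Be⁺ still has 1 valence electron; Ca⁺ still has 1 valence electron; B⁺ still has 2 valence electrons.
Core electrons are held far more tightly than valence electrons, so Na tops the IE_2 order.
Valence configurations: Be⁺ [He]2s¹, Ca⁺ [Ar]4s¹, B⁺ [He]2s².
The numbers (kJ/mol): Na 4562, Be 1757, Ca 1145, B 2427.
Hence IE_2: Ca < Be < B < Na.

Na > B > Be > Ca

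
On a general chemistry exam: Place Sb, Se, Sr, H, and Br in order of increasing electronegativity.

Sr, Sb, H, Se, Br

H is in period 1, group 1; Se is in period 4, group 16; Br is in period 4, group 17; Sr is in period 5, group 2; Sb is in period 5, group 15.
Electronegativity increases across a period and decreases down a group, tracking effective nuclear charge and atomic size.
Here both period and group differ, so the two effects have to be weighed against each other.
Sb > Sr: both are in period 5; the period trend gives Sb the larger value.
H > Sb: period and group pull opposite ways; the down-group shift dominates (2.20 vs 2.05).
Se > H: the two effects oppose for this pair; the across-period effect wins (2.55 vs 2.20).
Br > Se: Br lies to the right of Se in period 4, so the across-period effect alone puts Br higher.
Tabulated electronegativity (Pauling): H 2.20, Se 2.55, Br 2.96, Sr 0.95, Sb 2.05.
So from lowest to highest: Sr < Sb < H < Se < Br.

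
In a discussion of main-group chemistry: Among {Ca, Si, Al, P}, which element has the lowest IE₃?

After 2 electrons have been removed, what remains? Ca²⁺ is the bare [Ar] core; Si²⁺ still has 2 valence electrons; Al²⁺ still has 1 valence electron; P²⁺ still has 3 valence electrons.
Pulling an electron out of a noble-gas core costs far more than removing a remaining valence electron, so Ca sits at the high end of IE_3.
Valence configurations: Si²⁺ [Ne]3s², Al²⁺ [Ne]3s¹, P²⁺ [Ne]3s²3p¹.
P²⁺ loses a lone 3p electron whereas Si²⁺ must break into a filled 3s² pair, so IE_3(Si) > IE_3(P) even though P has the higher nuclear charge.
The numbers (kJ/mol): Ca 4912, Si 3232, Al 2745, P 2914.
Putting it together, IE_3: Al < P < Si < Ca.

Al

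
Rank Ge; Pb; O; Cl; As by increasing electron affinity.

O is in period 2, group 16; Cl is in period 3, group 17; Ge is in period 4, group 14; As is in period 4, group 15; Pb is in period 6, group 14.
Adding an electron releases more energy for atoms nearer the top right (short of the noble gases).
Here both period and group differ, so the two effects have to be weighed against each other.
As > Pb: relative to Pb, both the across-period and down-group shifts push As's electron affinity up.
Ge > As: this pair runs against the simple trend — see the exception note.
O > Ge: both effects reinforce here, so O is clearly the higher of the two.
Cl > O: the two effects oppose for this pair; the across-period effect wins (349 vs 141 kJ/mol).
Note the exception: Ge has a higher electron affinity than As, contrary to the simple trend — adding an electron to As's half-filled 4p³ is unfavourable, so Ge (4p²) has the more exothermic EA.
Tabulated electron affinity (kJ/mol): O 141, Cl 349, Ge 119, As 78, Pb 35.
So from lowest to highest: Pb < As < Ge < O < Cl.

Pb < As < Ge < O < Cl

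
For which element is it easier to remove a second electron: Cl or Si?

The second ionization energy removes an electron from the +1 ion. For each element: Cl⁺ still has 6 valence electrons; Si⁺ still has 3 valence electrons.
All are still removing valence electrons, so compare the +1 ions as you would atoms: IE_2 generally rises across a period (higher Z_eff) and falls down a group (larger shell), subject to the usual subshell exceptions.
Valence configurations: Cl⁺ [Ne]3s²3p⁴, Si⁺ [Ne]3s²3p¹.
Tabulated IE_2 (kJ/mol): Cl 2298, Si 1577.
Hence IE_2: Si < Cl.

Si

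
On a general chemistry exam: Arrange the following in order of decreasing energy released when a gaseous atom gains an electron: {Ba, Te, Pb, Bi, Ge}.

EA tends to increase across a period and decrease down a group, though the pattern is less regular than for IE or radius.
These span different periods and groups, so the two trends combine.
Pb > Ba: both are in period 6; the period trend gives Pb the larger value.
Bi > Pb: Bi lies to the right of Pb in period 6, so the across-period effect alone puts Bi higher.
Ge > Bi: period and group pull opposite ways; the down-group shift dominates (119 vs 91 kJ/mol).
Te > Ge: the two effects oppose for this pair; the across-period effect wins (190 vs 119 kJ/mol).
Approximate values (kJ/mol): Ge 119, Te 190, Ba 14, Pb 35, Bi 91.
So from highest to lowest: Te > Ge > Bi > Pb > Ba.

Te > Ge > Bi > Pb > Ba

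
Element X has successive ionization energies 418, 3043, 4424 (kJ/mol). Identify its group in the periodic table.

Look for the largest jump between consecutive ionization energies: IE2/IE1 ≈ 7.3, far larger than any earlier ratio.
That jump marks the point where a core electron is being removed. So the atom has 1 valence electron.
A main-group element with 1 valence electron is in group 1.

Group 1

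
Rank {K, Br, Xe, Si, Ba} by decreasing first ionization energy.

Xe, Br, Si, Ba, K

IE₁ increases left→right with effective nuclear charge and decreases top→bottom as the valence shell moves farther out.
Neither a single period nor a single group — weigh both effects.
Ba > K: period and group pull opposite ways; the across-period shift dominates (503 vs 419 kJ/mol).
Si > Ba: relative to Ba, both the across-period and down-group shifts push Si's first ionization energy up.
Br > Si: period and group pull opposite ways; the across-period shift dominates (1140 vs 786 kJ/mol).
Xe > Br: the two effects oppose for this pair; the across-period effect wins (1170 vs 1140 kJ/mol).
For reference (kJ/mol): Si 786, K 419, Br 1140, Xe 1170, Ba 503.
So from highest to lowest: Xe > Br > Si > Ba > K.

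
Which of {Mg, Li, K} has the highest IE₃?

The third ionization energy removes an electron from the +2 ion. For each element: Mg²⁺ is the bare [Ne] core; Li²⁺ is already 1 electron into the core; K²⁺ is already 1 electron into the core.
All of these are removing an electron from a noble-gas core or deeper; the smaller core (lower principal quantum number) is held far more tightly, and within a period the higher nuclear charge binds the same core more tightly.
Tabulated IE_3 (kJ/mol): Mg 7733, Li 11815, K 4420.
Overall IE_3 order: K < Mg < Li.

Li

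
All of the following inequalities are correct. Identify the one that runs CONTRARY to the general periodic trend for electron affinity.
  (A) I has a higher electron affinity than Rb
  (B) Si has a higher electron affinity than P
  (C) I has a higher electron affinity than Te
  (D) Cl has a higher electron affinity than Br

(B)

The general trend: electron affinity increases across a period and decreases down a group.
(A) I (period 5, group 17) vs Rb (period 5, group 1): the stated order agrees with the simple trend.
(B) Si (period 3, group 14) vs P (period 3, group 15): the stated order contradicts the simple trend.
(C) I (period 5, group 17) vs Te (period 5, group 16): the stated order agrees with the simple trend.
(D) Cl (period 3, group 17) vs Br (period 4, group 17): the stated order agrees with the simple trend.
The exception is (B): adding an electron to P's half-filled 3p³ is unfavourable, so Si (3p²) has the more exothermic EA.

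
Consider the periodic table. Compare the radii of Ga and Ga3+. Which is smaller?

Ga3+

Forming Ga3+ removes 3 electrons from Ga. Fewer electrons for the same nuclear charge means less shielding and a higher Z_eff on the remaining electrons, and for main-group metals the entire outer shell is lost.
A cation is smaller than its parent atom: Ga3+ < Ga.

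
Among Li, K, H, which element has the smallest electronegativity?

K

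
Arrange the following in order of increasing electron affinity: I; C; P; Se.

P < C < Se < I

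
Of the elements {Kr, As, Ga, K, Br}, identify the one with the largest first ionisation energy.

Across a period the outer electron is held more tightly (higher IE₁); down a group it sits in a higher shell, more shielded, and comes off more easily.
All lie in period 4, so first ionization energy increases left to right.
The largest first ionisation energy among these belongs to Kr.

Kr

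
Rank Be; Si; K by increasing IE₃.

IE_3 is the cost of taking one more electron from the +2 cation: Be²⁺ is the bare [He] core; Si²⁺ still has 2 valence electrons; K²⁺ is already 1 electron into the core.
Breaking into a closed-shell core is much more expensive than removing a leftover valence electron — K and Be have the largest IE_3 here.
Tabulated IE_3 (kJ/mol): Be 14849, Si 3232, K 4420.
Overall IE_3 order: Si < K < Be.

Si < K < Be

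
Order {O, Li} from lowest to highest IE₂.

After 1 electron has been removed, what remains? O⁺ still has 5 valence electrons; Li⁺ is the bare [He] core.
Core electrons are held far more tightly than valence electrons, so Li tops the IE_2 order.
Approximate IE_2 values (kJ/mol): O 3388, Li 7298.
Putting it together, IE_2: O < Li.

O < Li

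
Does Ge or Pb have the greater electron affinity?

Electron affinity generally becomes more exothermic across a period toward the halogens and less exothermic down a group.
All are in group 14, so electron affinity increases up the group.
So Ge has the greater electron affinity (Ge > Pb).

Ge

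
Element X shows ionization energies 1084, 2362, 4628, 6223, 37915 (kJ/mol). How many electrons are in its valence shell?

4

Look for the largest jump between consecutive ionization energies: IE5/IE4 ≈ 6.1, far larger than any earlier ratio.
That jump marks the point where a core electron is being removed. So the atom has 4 valence electrons.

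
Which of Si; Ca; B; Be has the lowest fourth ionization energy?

Si

IE_4 is the cost of taking one more electron from the +3 cation: Si³⁺ still has 1 valence electron; Ca³⁺ is already 1 electron into the core; B³⁺ is the bare [He] core; Be³⁺ is already 1 electron into the core.
Breaking into a closed-shell core is much more expensive than removing a leftover valence electron — Ca, Be and B have the largest IE_4 here.
Approximate IE_4 values (kJ/mol): Si 4356, Ca 6491, B 25026, Be 21007.
Putting it together, IE_4: Si < Ca < Be < B.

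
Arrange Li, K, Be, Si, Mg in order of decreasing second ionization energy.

After 1 electron has been removed, what remains? Li⁺ is the bare [He] core; K⁺ is the bare [Ar] core; Be⁺ still has 1 valence electron; Si⁺ still has 3 valence electrons; Mg⁺ still has 1 valence electron.
Pulling an electron out of a noble-gas core costs far more than removing a remaining valence electron, so K and Li sit at the high end of IE_2.
Valence configurations: Be⁺ [He]2s¹, Si⁺ [Ne]3s²3p¹, Mg⁺ [Ne]3s¹.
Approximate IE_2 values (kJ/mol): Li 7298, K 3052, Be 1757, Si 1577, Mg 1451.
Overall IE_2 order: Mg < Si < Be < K < Li.

Li > K > Be > Si > Mg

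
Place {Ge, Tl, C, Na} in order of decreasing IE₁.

C, Ge, Tl, Na

C is in period 2, group 14; Na is in period 3, group 1; Ge is in period 4, group 14; Tl is in period 6, group 13.
Removing the outermost electron gets harder across a period and easier down a group.
Here both period and group differ, so the two effects have to be weighed against each other.
Tl > Na: period and group pull opposite ways; the across-period shift dominates (589 vs 496 kJ/mol).
Ge > Tl: both effects reinforce here, so Ge is clearly the higher of the two.
C > Ge: C sits above Ge in group 14, so the down-group effect alone puts C higher.
For reference (kJ/mol): C 1086, Na 496, Ge 762, Tl 589.
So from highest to lowest: C > Ge > Tl > Na.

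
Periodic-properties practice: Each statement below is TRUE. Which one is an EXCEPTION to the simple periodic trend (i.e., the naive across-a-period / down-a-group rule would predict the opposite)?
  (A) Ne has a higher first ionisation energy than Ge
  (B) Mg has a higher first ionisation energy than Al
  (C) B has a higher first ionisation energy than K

(B)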